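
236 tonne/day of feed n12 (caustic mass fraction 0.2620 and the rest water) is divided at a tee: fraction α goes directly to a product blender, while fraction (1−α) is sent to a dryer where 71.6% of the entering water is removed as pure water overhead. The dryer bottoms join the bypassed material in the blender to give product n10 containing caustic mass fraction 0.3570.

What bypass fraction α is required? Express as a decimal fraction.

All 236×0.262 = 61.832 tonne/day of caustic reaches n10, so n10 = 61.832/0.357 = 173.2 tonne/day and vapour = 62.801 tonne/day.
The evaporator receives (1−α)·236 of feed at 0.738 water and removes 0.716 of that water:
0.716×0.738×(1−α)×236 = 62.801
(1−α) = 62.801/124.7 = 0.5036;  α = 0.4964.

0.496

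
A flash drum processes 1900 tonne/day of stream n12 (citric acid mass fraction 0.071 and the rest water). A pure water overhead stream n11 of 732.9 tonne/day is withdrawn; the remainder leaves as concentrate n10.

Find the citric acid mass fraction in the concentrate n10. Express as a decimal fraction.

0.116

citric acid is not removed: 1900×0.071 = 134.9 tonne/day of citric acid enters n10.
Concentrate = 1900 − 732.9 = 1167.1 tonne/day.
Mass fraction = 134.9/1167.1 = 0.116.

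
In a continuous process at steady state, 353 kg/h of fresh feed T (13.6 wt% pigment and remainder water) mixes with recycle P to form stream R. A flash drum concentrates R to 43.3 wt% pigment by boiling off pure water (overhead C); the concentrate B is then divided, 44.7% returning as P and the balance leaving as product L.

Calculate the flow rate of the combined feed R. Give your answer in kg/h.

Overall pigment balance (none leaves overhead): pigment in fresh feed = pigment in product, i.e. 353×0.136 = (1−0.447)·B·0.433.
B = 48.008/(0.433×0.553) = 200.49 kg/h.
Recycle P = 0.447×200.49 = 89.621 kg/h.
Combined feed R = 353 + 89.621 = 442.62 kg/h.

442.6 kg/h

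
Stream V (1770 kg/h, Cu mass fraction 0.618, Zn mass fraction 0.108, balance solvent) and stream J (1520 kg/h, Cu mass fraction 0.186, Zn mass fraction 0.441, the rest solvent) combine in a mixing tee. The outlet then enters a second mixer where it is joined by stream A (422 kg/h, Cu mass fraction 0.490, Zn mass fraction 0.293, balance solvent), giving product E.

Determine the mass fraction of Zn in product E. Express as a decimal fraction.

Overall, product flow = 3712 kg/h.
Zn in = 1770×0.108 + 1520×0.441 + 422×0.293 = 985.13 kg/h.
Zn fraction in E = 0.265.

0.265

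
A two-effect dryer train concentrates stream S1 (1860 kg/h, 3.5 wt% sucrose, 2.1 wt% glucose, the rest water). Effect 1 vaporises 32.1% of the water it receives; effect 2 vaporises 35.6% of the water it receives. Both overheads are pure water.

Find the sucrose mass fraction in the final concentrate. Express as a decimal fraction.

0.0747

water in feed = 1860×0.944 = 1755.8 kg/h.
After stage 1: water left = (1−0.321)×1755.8 = 1192.2; stream total = 1296.4 kg/h.
After stage 2: water left = (1−0.356)×1192.2 = 767.79; final concentrate = 871.95 kg/h.
sucrose fraction = 65.1/871.95 = 0.0747.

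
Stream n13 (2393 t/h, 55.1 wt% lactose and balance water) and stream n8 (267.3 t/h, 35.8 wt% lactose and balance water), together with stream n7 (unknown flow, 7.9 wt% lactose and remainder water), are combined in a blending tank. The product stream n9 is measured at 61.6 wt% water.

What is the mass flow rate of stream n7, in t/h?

1287 t/h

Let n7 be the unknown flow. Total out = 2660.3 + n7.
water balance: 1246.1 + 0.921·n7 = 0.616·(2660.3 + n7)
(0.921 − 0.616)·n7 = 0.616×2660.3 − 1246.1 = 392.68
n7 = 392.68 / 0.305 = 1287.5 t/h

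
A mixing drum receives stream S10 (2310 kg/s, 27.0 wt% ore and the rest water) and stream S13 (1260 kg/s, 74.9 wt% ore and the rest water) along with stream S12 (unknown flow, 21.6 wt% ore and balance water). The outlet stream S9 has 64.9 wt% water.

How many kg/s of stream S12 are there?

Let S12 be the unknown flow. Total out = 3570 + S12.
water balance: 2002.6 + 0.784·S12 = 0.649·(3570 + S12)
(0.784 − 0.649)·S12 = 0.649×3570 − 2002.6 = 314.37
S12 = 314.37 / 0.135 = 2328.7 kg/s

2329 kg/s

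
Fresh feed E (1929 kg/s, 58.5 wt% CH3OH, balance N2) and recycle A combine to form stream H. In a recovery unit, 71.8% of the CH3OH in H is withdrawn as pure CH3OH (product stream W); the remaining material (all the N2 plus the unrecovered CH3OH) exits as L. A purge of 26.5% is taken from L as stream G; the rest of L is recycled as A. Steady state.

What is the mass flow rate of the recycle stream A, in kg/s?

N2 enters only via E and leaves only via the purge: 1929×0.415 = 0.265×(N2 in L), and the recovery unit passes all N2, so N2 in H = N2 in L = 3020.9 kg/s.
CH3OH in H: m_A = 1929×0.585 + (1−0.265)·(1−0.718)·m_A, so m_A = 1128.5/0.7927 = 1423.5 kg/s.
L = (1−0.718)×1423.5 + 3020.9 = 3422.3 kg/s.
Recycle A = (1−0.265)×3422.3 = 2515.4 kg/s.

2515 kg/s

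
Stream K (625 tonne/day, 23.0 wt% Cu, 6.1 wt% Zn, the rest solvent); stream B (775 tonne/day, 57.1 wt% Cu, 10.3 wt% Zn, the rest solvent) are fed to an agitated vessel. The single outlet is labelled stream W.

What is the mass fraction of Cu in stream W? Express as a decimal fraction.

Total flow out = 625 + 775 = 1400 tonne/day.
Cu in = 625×0.230 + 775×0.571 = 586.27 tonne/day.
Cu mass fraction in W = 586.27/1400 = 0.419.

0.419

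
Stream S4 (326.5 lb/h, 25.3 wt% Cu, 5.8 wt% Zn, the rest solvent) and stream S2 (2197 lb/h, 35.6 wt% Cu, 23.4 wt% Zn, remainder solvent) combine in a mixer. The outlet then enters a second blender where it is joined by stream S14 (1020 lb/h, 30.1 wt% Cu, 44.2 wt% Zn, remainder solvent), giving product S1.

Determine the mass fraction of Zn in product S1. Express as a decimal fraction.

Overall, product flow = 3543.5 lb/h.
Zn in = 326.5×0.058 + 2197×0.234 + 1020×0.442 = 983.88 lb/h.
Zn fraction in S1 = 0.278.

0.278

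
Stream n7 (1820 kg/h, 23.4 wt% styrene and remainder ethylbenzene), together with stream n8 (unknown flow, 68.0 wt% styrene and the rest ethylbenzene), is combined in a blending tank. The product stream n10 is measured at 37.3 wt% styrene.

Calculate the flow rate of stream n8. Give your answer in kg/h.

Let n8 be the unknown flow. Total out = 1820 + n8.
styrene balance: 425.88 + 0.680·n8 = 0.373·(1820 + n8)
(0.680 − 0.373)·n8 = 0.373×1820 − 425.88 = 252.98
n8 = 252.98 / 0.307 = 824.04 kg/h

824 kg/h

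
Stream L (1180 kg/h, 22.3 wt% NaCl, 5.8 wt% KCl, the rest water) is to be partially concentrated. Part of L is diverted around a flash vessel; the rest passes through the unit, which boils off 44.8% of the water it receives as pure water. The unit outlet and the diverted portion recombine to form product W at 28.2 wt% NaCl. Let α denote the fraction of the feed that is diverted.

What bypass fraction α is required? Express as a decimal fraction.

0.350

All 1180×0.223 = 263.14 kg/h of NaCl reaches W, so W = 263.14/0.282 = 933.12 kg/h and vapour = 246.88 kg/h.
The evaporator receives (1−α)·1180 of feed at 0.719 water and removes 0.448 of that water:
0.448×0.719×(1−α)×1180 = 246.88
(1−α) = 246.88/380.09 = 0.6495;  α = 0.3505.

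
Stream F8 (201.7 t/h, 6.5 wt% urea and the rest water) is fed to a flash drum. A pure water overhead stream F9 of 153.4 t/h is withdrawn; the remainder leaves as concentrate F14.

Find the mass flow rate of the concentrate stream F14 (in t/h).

Concentrate = 201.7 − 153.4 = 48.3 t/h.

48.3 t/h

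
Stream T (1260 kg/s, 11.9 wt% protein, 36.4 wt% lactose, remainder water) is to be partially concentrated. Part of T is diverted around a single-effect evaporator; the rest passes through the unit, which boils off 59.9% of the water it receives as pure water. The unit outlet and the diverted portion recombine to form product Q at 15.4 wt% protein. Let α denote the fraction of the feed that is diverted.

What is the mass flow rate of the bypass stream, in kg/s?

All 1260×0.119 = 149.94 kg/s of protein reaches Q, so Q = 149.94/0.154 = 973.64 kg/s and vapour = 286.36 kg/s.
The evaporator receives (1−α)·1260 of feed at 0.517 water and removes 0.599 of that water:
0.599×0.517×(1−α)×1260 = 286.36
(1−α) = 286.36/390.2 = 0.7339;  α = 0.2661.
Bypass flow = 0.2661×1260 = 335.3 kg/s.

335.3 kg/s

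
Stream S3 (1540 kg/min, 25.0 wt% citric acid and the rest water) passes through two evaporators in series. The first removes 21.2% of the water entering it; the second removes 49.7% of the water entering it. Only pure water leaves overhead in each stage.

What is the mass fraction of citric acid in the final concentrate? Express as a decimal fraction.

water in feed = 1540×0.750 = 1155 kg/min.
After stage 1: water left = (1−0.212)×1155 = 910.14; stream total = 1295.1 kg/min.
After stage 2: water left = (1−0.497)×910.14 = 457.8; final concentrate = 842.8 kg/min.
citric acid fraction = 385/842.8 = 0.4568.

0.4568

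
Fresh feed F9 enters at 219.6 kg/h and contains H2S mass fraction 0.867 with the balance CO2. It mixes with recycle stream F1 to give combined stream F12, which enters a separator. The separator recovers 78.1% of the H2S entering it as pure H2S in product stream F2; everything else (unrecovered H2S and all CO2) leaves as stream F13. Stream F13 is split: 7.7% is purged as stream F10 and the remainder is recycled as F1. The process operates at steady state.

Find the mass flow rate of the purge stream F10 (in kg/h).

33.23 kg/h

CO2 enters only via F9 and leaves only via the purge: 219.6×0.133 = 0.077×(CO2 in F13), and the separator passes all CO2, so CO2 in F12 = CO2 in F13 = 379.31 kg/h.
H2S in F12: m_A = 219.6×0.867 + (1−0.077)·(1−0.781)·m_A, so m_A = 190.39/0.7979 = 238.63 kg/h.
F13 = (1−0.781)×238.63 + 379.31 = 431.57 kg/h.
Purge F10 = 0.077×431.57 = 33.231 kg/h.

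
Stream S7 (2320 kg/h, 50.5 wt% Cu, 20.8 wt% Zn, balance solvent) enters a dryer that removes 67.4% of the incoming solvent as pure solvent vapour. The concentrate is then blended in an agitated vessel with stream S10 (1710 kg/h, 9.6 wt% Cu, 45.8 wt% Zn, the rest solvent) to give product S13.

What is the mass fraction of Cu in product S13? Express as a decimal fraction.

Vapour removed = 0.674×0.287×2320 = 448.78 kg/h; concentrate = 1871.2 kg/h.
Cu reaching the mixer = 1171.6 (from concentrate) + 1710×0.096 = 1335.8 kg/h.
Product flow = 1871.2 + 1710 = 3581.2 kg/h; Cu fraction = 0.373.

0.373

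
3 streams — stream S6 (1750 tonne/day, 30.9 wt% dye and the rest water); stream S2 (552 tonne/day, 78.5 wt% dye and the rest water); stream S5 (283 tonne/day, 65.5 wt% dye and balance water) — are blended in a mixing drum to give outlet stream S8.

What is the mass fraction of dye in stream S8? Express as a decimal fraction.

Total flow out = 1750 + 552 + 283 = 2585 tonne/day.
dye in = 1750×0.309 + 552×0.785 + 283×0.655 = 1159.4 tonne/day.
dye mass fraction in S8 = 1159.4/2585 = 0.4485.

0.4485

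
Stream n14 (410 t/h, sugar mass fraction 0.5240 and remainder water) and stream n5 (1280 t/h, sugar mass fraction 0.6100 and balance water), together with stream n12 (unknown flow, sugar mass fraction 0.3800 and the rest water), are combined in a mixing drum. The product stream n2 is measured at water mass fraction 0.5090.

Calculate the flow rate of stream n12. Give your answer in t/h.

1494 t/h

Let n12 be the unknown flow. Total out = 1690 + n12.
water balance: 694.36 + 0.620·n12 = 0.509·(1690 + n12)
(0.620 − 0.509)·n12 = 0.509×1690 − 694.36 = 165.85
n12 = 165.85 / 0.111 = 1494.1 t/h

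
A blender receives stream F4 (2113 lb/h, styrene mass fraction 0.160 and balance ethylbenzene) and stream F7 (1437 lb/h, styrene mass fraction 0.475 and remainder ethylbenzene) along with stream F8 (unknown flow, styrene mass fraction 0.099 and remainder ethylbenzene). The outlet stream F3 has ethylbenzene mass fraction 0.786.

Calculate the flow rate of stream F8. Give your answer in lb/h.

Let F8 be the unknown flow. Total out = 3550 + F8.
ethylbenzene balance: 2529.3 + 0.901·F8 = 0.786·(3550 + F8)
(0.901 − 0.786)·F8 = 0.786×3550 − 2529.3 = 260.96
F8 = 260.96 / 0.115 = 2269.2 lb/h

2269 lb/h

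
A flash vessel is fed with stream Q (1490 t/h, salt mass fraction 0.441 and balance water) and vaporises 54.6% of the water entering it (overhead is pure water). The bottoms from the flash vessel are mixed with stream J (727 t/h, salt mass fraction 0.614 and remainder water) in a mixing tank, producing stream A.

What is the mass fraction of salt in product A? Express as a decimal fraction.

0.626

Vapour removed = 0.546×0.559×1490 = 454.77 t/h; concentrate = 1035.2 t/h.
salt reaching the mixer = 657.09 (from concentrate) + 727×0.614 = 1103.5 t/h.
Product flow = 1035.2 + 727 = 1762.2 t/h; salt fraction = 0.626.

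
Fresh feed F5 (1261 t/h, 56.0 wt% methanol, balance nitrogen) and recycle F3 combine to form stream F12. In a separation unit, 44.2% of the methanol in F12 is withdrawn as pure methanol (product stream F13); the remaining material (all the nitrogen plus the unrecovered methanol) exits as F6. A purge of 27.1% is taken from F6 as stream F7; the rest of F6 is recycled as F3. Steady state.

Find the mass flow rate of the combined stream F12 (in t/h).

3238 t/h

nitrogen enters only via F5 and leaves only via the purge: 1261×0.440 = 0.271×(nitrogen in F6), and the separation unit passes all nitrogen, so nitrogen in F12 = nitrogen in F6 = 2047.4 t/h.
methanol in F12: m_A = 1261×0.560 + (1−0.271)·(1−0.442)·m_A, so m_A = 706.16/0.5932 = 1190.4 t/h.
F12 = 1190.4 + 2047.4 = 3237.8 t/h.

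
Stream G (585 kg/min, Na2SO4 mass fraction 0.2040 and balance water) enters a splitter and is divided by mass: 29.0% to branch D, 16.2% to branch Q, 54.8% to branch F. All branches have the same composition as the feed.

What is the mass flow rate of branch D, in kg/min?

Branch D flow = 0.290×585 = 169.65 kg/min.

169.6 kg/min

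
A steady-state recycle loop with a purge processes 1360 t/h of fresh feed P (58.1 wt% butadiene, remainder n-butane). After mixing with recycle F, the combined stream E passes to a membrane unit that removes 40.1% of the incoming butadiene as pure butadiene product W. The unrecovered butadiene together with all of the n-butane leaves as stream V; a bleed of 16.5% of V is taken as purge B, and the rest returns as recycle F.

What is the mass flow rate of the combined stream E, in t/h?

n-butane enters only via P and leaves only via the purge: 1360×0.419 = 0.165×(n-butane in V), and the membrane unit passes all n-butane, so n-butane in E = n-butane in V = 3453.6 t/h.
butadiene in E: m_A = 1360×0.581 + (1−0.165)·(1−0.401)·m_A, so m_A = 790.16/0.4998 = 1580.8 t/h.
E = 1580.8 + 3453.6 = 5034.4 t/h.

5034 t/h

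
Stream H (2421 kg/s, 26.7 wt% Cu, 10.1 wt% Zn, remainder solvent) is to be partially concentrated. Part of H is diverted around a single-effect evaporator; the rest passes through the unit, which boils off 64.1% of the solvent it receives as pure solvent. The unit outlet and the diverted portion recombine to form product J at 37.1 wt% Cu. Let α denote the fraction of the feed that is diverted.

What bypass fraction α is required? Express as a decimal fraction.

All 2421×0.267 = 646.41 kg/s of Cu reaches J, so J = 646.41/0.371 = 1742.3 kg/s and vapour = 678.66 kg/s.
The evaporator receives (1−α)·2421 of feed at 0.632 solvent and removes 0.641 of that solvent:
0.641×0.632×(1−α)×2421 = 678.66
(1−α) = 678.66/980.78 = 0.6920;  α = 0.3080.

0.308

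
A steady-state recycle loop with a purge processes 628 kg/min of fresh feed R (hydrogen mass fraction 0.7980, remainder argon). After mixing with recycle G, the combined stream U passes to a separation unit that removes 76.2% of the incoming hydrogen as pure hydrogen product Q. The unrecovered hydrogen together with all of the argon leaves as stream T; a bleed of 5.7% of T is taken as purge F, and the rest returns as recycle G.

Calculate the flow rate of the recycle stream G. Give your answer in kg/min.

2244 kg/min

argon enters only via R and leaves only via the purge: 628×0.202 = 0.057×(argon in T), and the separation unit passes all argon, so argon in U = argon in T = 2225.5 kg/min.
hydrogen in U: m_A = 628×0.798 + (1−0.057)·(1−0.762)·m_A, so m_A = 501.14/0.7756 = 646.17 kg/min.
T = (1−0.762)×646.17 + 2225.5 = 2379.3 kg/min.
Recycle G = (1−0.057)×2379.3 = 2243.7 kg/min.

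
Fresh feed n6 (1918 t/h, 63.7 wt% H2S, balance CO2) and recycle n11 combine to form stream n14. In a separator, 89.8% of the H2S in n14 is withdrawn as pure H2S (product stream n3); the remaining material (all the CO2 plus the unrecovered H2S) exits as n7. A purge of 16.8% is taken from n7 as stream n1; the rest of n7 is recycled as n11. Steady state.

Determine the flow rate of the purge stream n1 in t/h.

CO2 enters only via n6 and leaves only via the purge: 1918×0.363 = 0.168×(CO2 in n7), and the separator passes all CO2, so CO2 in n14 = CO2 in n7 = 4144.2 t/h.
H2S in n14: m_A = 1918×0.637 + (1−0.168)·(1−0.898)·m_A, so m_A = 1221.8/0.9151 = 1335.1 t/h.
n7 = (1−0.898)×1335.1 + 4144.2 = 4280.4 t/h.
Purge n1 = 0.168×4280.4 = 719.11 t/h.

719.1 t/h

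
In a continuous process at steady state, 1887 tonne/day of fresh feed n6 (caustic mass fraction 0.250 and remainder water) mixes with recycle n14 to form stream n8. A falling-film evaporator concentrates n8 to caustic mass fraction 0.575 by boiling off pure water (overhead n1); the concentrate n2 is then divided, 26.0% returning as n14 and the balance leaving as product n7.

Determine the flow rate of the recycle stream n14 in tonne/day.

288.3 tonne/day

Overall caustic balance (none leaves overhead): caustic in fresh feed = caustic in product, i.e. 1887×0.250 = (1−0.260)·n2·0.575.
n2 = 471.75/(0.575×0.740) = 1108.7 tonne/day.
Recycle n14 = 0.260×1108.7 = 288.26 tonne/day.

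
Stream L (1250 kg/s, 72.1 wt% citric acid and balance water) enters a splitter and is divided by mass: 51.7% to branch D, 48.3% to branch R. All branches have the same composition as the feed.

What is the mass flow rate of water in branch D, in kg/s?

Branch D total = 0.517×1250 = 646.25 kg/s.
water in D = 0.279×646.25 = 180.3 kg/s.

180.3 kg/s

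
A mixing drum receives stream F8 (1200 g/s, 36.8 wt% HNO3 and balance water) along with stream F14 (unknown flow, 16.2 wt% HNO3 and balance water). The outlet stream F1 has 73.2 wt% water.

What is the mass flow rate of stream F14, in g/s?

1132 g/s

Let F14 be the unknown flow. Total out = 1200 + F14.
water balance: 758.4 + 0.838·F14 = 0.732·(1200 + F14)
(0.838 − 0.732)·F14 = 0.732×1200 − 758.4 = 120
F14 = 120 / 0.106 = 1132.1 g/s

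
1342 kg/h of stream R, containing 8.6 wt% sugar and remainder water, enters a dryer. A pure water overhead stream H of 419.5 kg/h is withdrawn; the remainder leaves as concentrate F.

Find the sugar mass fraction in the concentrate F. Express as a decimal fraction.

0.1251

sugar is not removed: 1342×0.086 = 115.41 kg/h of sugar enters F.
Concentrate = 1342 − 419.5 = 922.5 kg/h.
Mass fraction = 115.41/922.5 = 0.1251.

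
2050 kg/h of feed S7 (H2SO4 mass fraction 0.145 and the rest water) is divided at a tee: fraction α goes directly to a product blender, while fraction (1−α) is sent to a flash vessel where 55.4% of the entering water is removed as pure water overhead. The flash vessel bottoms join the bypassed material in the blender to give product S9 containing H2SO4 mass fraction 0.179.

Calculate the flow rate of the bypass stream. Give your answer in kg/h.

1228 kg/h

All 2050×0.145 = 297.25 kg/h of H2SO4 reaches S9, so S9 = 297.25/0.179 = 1660.6 kg/h and vapour = 389.39 kg/h.
The evaporator receives (1−α)·2050 of feed at 0.855 water and removes 0.554 of that water:
0.554×0.855×(1−α)×2050 = 389.39
(1−α) = 389.39/971.02 = 0.4010;  α = 0.5990.
Bypass flow = 0.5990×2050 = 1227.9 kg/h.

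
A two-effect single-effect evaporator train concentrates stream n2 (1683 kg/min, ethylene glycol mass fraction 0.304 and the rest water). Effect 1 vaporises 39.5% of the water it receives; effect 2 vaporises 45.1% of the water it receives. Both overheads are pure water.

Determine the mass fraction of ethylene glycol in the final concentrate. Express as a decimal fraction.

0.568

water in feed = 1683×0.696 = 1171.4 kg/min.
After stage 1: water left = (1−0.395)×1171.4 = 708.68; stream total = 1220.3 kg/min.
After stage 2: water left = (1−0.451)×708.68 = 389.06; final concentrate = 900.7 kg/min.
ethylene glycol fraction = 511.63/900.7 = 0.568.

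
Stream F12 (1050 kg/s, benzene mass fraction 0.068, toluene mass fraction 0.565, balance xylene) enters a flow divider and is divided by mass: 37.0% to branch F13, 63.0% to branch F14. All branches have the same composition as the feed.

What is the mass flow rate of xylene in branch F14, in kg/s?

Branch F14 total = 0.630×1050 = 661.5 kg/s.
xylene in F14 = 0.367×661.5 = 242.77 kg/s.

242.8 kg/s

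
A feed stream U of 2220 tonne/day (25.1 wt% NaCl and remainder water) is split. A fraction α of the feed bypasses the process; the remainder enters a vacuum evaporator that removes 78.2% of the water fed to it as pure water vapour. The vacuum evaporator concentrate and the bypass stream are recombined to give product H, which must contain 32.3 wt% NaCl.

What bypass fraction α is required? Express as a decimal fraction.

All 2220×0.251 = 557.22 tonne/day of NaCl reaches H, so H = 557.22/0.323 = 1725.1 tonne/day and vapour = 494.86 tonne/day.
The evaporator receives (1−α)·2220 of feed at 0.749 water and removes 0.782 of that water:
0.782×0.749×(1−α)×2220 = 494.86
(1−α) = 494.86/1300.3 = 0.3806;  α = 0.6194.

0.619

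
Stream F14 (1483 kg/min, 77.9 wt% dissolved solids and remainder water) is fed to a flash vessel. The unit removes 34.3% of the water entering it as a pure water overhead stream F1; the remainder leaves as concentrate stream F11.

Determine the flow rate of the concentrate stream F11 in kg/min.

water entering = 1483×0.221 = 327.74 kg/min; overhead removed = 0.343×327.74 = 112.42 kg/min.
Concentrate = 1483 − 112.42 = 1370.6 kg/min.

1371 kg/min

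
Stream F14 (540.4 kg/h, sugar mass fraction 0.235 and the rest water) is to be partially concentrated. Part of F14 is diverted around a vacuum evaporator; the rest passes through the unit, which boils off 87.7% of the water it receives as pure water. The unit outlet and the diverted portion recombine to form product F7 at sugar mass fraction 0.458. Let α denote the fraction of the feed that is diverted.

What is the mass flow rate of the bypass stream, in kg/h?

148.2 kg/h

All 540.4×0.235 = 126.99 kg/h of sugar reaches F7, so F7 = 126.99/0.458 = 277.28 kg/h and vapour = 263.12 kg/h.
The evaporator receives (1−α)·540.4 of feed at 0.765 water and removes 0.877 of that water:
0.877×0.765×(1−α)×540.4 = 263.12
(1−α) = 263.12/362.56 = 0.7257;  α = 0.2743.
Bypass flow = 0.2743×540.4 = 148.21 kg/h.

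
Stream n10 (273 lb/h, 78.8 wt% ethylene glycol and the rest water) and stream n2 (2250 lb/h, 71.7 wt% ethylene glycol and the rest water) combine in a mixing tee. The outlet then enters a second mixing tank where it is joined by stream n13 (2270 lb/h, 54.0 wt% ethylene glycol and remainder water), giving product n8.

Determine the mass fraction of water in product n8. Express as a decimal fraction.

Overall, product flow = 4793 lb/h.
water in = 273×0.212 + 2250×0.283 + 2270×0.460 = 1738.8 lb/h.
water fraction in n8 = 0.3628.

0.3628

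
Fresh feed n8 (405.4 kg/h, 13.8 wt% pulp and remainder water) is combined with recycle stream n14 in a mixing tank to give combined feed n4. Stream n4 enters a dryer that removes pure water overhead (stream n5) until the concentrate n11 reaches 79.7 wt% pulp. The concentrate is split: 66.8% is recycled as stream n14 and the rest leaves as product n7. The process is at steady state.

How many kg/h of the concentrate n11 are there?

211.4 kg/h

Overall pulp balance (none leaves overhead): pulp in fresh feed = pulp in product, i.e. 405.4×0.138 = (1−0.668)·n11·0.797.
n11 = 55.945/(0.797×0.332) = 211.43 kg/h.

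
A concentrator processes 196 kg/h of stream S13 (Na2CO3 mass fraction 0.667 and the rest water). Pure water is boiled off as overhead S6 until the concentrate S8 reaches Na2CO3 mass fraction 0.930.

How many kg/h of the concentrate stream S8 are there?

140.6 kg/h

Na2CO3 is conserved: 196×0.667 = 130.73 kg/h all reports to the concentrate.
Concentrate = 130.73/(target fraction) = 140.57 kg/h.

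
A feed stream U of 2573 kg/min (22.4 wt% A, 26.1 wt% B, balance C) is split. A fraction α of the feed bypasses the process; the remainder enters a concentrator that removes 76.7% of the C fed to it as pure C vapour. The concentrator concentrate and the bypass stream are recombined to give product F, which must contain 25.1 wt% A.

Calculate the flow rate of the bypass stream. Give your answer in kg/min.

All 2573×0.224 = 576.35 kg/min of A reaches F, so F = 576.35/0.251 = 2296.2 kg/min and vapour = 276.78 kg/min.
The evaporator receives (1−α)·2573 of feed at 0.515 C and removes 0.767 of that C:
0.767×0.515×(1−α)×2573 = 276.78
(1−α) = 276.78/1016.3 = 0.2723;  α = 0.7277.
Bypass flow = 0.7277×2573 = 1872.3 kg/min.

1872 kg/min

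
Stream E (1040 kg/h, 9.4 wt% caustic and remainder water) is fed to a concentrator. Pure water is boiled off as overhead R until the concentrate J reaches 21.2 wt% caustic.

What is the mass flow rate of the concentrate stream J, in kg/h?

461.1 kg/h

caustic is conserved: 1040×0.094 = 97.76 kg/h all reports to the concentrate.
Concentrate = 97.76/(target fraction) = 461.13 kg/h.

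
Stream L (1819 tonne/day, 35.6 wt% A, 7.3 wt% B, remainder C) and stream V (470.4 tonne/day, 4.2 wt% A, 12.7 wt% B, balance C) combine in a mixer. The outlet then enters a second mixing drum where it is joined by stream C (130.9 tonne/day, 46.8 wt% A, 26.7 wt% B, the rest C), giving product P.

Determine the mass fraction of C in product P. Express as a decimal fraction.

0.605

Overall, product flow = 2420.3 tonne/day.
C in = 1819×0.571 + 470.4×0.831 + 130.9×0.265 = 1464.2 tonne/day.
C fraction in P = 0.605.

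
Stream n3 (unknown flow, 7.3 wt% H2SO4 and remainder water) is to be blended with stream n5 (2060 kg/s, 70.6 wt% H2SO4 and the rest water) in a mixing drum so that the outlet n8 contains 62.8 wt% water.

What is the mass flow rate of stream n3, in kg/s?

Let n3 be the unknown flow. Total out = 2060 + n3.
water balance: 605.64 + 0.927·n3 = 0.628·(2060 + n3)
(0.927 − 0.628)·n3 = 0.628×2060 − 605.64 = 688.04
n3 = 688.04 / 0.299 = 2301.1 kg/s

2301 kg/s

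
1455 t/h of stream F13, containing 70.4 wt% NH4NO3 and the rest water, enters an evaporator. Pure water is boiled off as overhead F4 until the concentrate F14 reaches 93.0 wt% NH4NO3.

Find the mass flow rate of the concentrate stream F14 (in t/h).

1101 t/h

NH4NO3 is conserved: 1455×0.704 = 1024.3 t/h all reports to the concentrate.
Concentrate = 1024.3/(target fraction) = 1101.4 t/h.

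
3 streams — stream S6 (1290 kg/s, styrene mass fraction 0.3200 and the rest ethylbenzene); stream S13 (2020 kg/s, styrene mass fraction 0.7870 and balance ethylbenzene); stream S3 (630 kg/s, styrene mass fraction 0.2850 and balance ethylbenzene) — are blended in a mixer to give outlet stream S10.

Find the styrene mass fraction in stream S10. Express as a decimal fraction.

0.5538

Total flow out = 1290 + 2020 + 630 = 3940 kg/s.
styrene in = 1290×0.320 + 2020×0.787 + 630×0.285 = 2182.1 kg/s.
styrene mass fraction in S10 = 2182.1/3940 = 0.5538.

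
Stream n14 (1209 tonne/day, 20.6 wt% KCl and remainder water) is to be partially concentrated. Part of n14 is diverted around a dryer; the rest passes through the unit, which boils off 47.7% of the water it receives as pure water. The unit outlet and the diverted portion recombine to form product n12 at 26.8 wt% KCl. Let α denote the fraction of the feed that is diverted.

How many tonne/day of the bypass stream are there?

All 1209×0.206 = 249.05 tonne/day of KCl reaches n12, so n12 = 249.05/0.268 = 929.31 tonne/day and vapour = 279.69 tonne/day.
The evaporator receives (1−α)·1209 of feed at 0.794 water and removes 0.477 of that water:
0.477×0.794×(1−α)×1209 = 279.69
(1−α) = 279.69/457.89 = 0.6108;  α = 0.3892.
Bypass flow = 0.3892×1209 = 470.51 tonne/day.

470.5 tonne/day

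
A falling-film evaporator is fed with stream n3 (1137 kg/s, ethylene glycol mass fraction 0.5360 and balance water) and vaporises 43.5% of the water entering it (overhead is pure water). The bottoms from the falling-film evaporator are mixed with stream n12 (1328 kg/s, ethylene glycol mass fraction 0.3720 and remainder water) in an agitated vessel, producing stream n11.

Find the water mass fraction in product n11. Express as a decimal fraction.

Vapour removed = 0.435×0.464×1137 = 229.49 kg/s; concentrate = 907.51 kg/s.
water reaching the mixer = 298.08 (from concentrate) + 1328×0.628 = 1132.1 kg/s.
Product flow = 907.51 + 1328 = 2235.5 kg/s; water fraction = 0.5064.

0.5064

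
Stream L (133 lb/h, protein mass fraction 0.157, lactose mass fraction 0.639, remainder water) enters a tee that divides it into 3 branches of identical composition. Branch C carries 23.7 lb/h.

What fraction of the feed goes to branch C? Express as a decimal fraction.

0.178

Fraction to C = 23.7/133 = 0.1782.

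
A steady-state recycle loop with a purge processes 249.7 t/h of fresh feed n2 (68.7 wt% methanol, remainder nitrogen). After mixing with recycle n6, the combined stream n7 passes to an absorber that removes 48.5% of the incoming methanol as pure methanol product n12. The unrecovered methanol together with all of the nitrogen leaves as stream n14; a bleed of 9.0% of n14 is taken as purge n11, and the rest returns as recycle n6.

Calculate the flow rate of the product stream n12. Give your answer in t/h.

methanol in n7: m_A = 249.7×0.687 + (1−0.090)·(1−0.485)·m_A, so m_A = 171.54/0.5313 = 322.85 t/h.
Product n12 = 0.485×322.85 = 156.58 t/h.

156.6 t/h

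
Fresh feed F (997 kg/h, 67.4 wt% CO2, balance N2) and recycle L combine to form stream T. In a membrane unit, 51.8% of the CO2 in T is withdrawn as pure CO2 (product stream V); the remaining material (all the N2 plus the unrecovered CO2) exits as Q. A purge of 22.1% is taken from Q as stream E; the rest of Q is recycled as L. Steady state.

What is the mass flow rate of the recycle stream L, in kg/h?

1550 kg/h

N2 enters only via F and leaves only via the purge: 997×0.326 = 0.221×(N2 in Q), and the membrane unit passes all N2, so N2 in T = N2 in Q = 1470.7 kg/h.
CO2 in T: m_A = 997×0.674 + (1−0.221)·(1−0.518)·m_A, so m_A = 671.98/0.6245 = 1076 kg/h.
Q = (1−0.518)×1076 + 1470.7 = 1989.3 kg/h.
Recycle L = (1−0.221)×1989.3 = 1549.7 kg/h.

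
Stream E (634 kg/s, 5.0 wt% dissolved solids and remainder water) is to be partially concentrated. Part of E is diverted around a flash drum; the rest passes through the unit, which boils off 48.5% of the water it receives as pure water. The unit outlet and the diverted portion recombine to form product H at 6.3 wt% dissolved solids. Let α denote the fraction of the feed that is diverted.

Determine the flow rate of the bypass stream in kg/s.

350.1 kg/s

All 634×0.050 = 31.7 kg/s of dissolved solids reaches H, so H = 31.7/0.063 = 503.17 kg/s and vapour = 130.83 kg/s.
The evaporator receives (1−α)·634 of feed at 0.950 water and removes 0.485 of that water:
0.485×0.950×(1−α)×634 = 130.83
(1−α) = 130.83/292.12 = 0.4479;  α = 0.5521.
Bypass flow = 0.5521×634 = 350.06 kg/s.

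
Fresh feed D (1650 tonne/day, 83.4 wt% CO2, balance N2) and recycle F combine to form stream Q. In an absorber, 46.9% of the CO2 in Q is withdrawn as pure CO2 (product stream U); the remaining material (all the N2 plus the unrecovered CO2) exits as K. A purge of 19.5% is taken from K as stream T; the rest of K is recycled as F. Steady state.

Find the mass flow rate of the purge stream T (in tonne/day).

522.8 tonne/day

N2 enters only via D and leaves only via the purge: 1650×0.166 = 0.195×(N2 in K), and the absorber passes all N2, so N2 in Q = N2 in K = 1404.6 tonne/day.
CO2 in Q: m_A = 1650×0.834 + (1−0.195)·(1−0.469)·m_A, so m_A = 1376.1/0.5725 = 2403.5 tonne/day.
K = (1−0.469)×2403.5 + 1404.6 = 2680.9 tonne/day.
Purge T = 0.195×2680.9 = 522.77 tonne/day.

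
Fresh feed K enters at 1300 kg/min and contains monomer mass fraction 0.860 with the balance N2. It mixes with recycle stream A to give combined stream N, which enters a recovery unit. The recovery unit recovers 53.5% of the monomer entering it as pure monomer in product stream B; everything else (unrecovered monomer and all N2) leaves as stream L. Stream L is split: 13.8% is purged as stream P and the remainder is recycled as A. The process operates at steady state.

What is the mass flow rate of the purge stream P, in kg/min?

301.7 kg/min

N2 enters only via K and leaves only via the purge: 1300×0.140 = 0.138×(N2 in L), and the recovery unit passes all N2, so N2 in N = N2 in L = 1318.8 kg/min.
monomer in N: m_A = 1300×0.860 + (1−0.138)·(1−0.535)·m_A, so m_A = 1118/0.5992 = 1865.9 kg/min.
L = (1−0.535)×1865.9 + 1318.8 = 2186.5 kg/min.
Purge P = 0.138×2186.5 = 301.74 kg/min.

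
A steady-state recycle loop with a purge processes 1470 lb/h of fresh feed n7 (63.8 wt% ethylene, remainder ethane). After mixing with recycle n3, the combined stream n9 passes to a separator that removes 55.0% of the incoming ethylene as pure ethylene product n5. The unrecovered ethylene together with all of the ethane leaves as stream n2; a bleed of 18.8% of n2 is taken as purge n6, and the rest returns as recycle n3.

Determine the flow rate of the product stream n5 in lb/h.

812.8 lb/h

ethylene in n9: m_A = 1470×0.638 + (1−0.188)·(1−0.550)·m_A, so m_A = 937.86/0.6346 = 1477.9 lb/h.
Product n5 = 0.550×1477.9 = 812.83 lb/h.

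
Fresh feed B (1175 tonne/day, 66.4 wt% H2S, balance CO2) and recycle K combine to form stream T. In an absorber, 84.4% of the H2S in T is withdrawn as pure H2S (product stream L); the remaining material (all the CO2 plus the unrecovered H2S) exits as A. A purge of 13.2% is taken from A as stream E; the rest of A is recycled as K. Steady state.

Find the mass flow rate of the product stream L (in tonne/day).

761.6 tonne/day

H2S in T: m_A = 1175×0.664 + (1−0.132)·(1−0.844)·m_A, so m_A = 780.2/0.8646 = 902.39 tonne/day.
Product L = 0.844×902.39 = 761.62 tonne/day.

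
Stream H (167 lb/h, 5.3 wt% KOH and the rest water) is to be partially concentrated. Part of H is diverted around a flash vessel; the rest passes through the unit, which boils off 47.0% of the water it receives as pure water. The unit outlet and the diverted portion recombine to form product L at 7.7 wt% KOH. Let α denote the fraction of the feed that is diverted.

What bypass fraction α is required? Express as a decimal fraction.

0.300

All 167×0.053 = 8.851 lb/h of KOH reaches L, so L = 8.851/0.077 = 114.95 lb/h and vapour = 52.052 lb/h.
The evaporator receives (1−α)·167 of feed at 0.947 water and removes 0.470 of that water:
0.470×0.947×(1−α)×167 = 52.052
(1−α) = 52.052/74.33 = 0.7003;  α = 0.2997.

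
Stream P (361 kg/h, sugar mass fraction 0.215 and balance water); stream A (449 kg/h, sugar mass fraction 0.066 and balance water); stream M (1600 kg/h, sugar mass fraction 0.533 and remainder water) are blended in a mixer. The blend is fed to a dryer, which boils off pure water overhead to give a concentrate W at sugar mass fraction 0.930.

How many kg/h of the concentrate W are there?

1032 kg/h

sugar entering = 361×0.215 + 449×0.066 + 1600×0.533 = 960.05 kg/h.
All sugar reports to W, so W = 960.05/0.930 = 1032.3 kg/h.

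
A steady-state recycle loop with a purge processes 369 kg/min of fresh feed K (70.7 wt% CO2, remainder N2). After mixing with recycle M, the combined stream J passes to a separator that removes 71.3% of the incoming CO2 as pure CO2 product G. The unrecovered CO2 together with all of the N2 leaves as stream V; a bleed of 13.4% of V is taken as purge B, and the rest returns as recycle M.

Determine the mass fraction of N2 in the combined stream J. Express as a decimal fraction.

N2 enters only via K and leaves only via the purge: 369×0.293 = 0.134×(N2 in V), and the separator passes all N2, so N2 in J = N2 in V = 806.84 kg/min.
CO2 in J: m_A = 369×0.707 + (1−0.134)·(1−0.713)·m_A, so m_A = 260.88/0.7515 = 347.17 kg/min.
J = 347.17 + 806.84 = 1154 kg/min.
N2 fraction in J = 806.84/1154 = 0.6992.

0.6992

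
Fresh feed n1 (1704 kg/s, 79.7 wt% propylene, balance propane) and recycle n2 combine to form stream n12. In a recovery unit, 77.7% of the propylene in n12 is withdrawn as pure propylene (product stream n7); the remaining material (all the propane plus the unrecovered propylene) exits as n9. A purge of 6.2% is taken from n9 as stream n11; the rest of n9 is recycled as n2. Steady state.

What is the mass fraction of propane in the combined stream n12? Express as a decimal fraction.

propane enters only via n1 and leaves only via the purge: 1704×0.203 = 0.062×(propane in n9), and the recovery unit passes all propane, so propane in n12 = propane in n9 = 5579.2 kg/s.
propylene in n12: m_A = 1704×0.797 + (1−0.062)·(1−0.777)·m_A, so m_A = 1358.1/0.7908 = 1717.3 kg/s.
n12 = 1717.3 + 5579.2 = 7296.5 kg/s.
propane fraction in n12 = 5579.2/7296.5 = 0.7646.

0.7646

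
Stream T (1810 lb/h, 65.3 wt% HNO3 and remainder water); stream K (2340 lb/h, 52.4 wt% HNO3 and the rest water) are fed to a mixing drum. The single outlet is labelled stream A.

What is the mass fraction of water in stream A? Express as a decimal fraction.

Total flow out = 1810 + 2340 = 4150 lb/h.
water in = 1810×0.347 + 2340×0.476 = 1741.9 lb/h.
water mass fraction in A = 1741.9/4150 = 0.420.

0.420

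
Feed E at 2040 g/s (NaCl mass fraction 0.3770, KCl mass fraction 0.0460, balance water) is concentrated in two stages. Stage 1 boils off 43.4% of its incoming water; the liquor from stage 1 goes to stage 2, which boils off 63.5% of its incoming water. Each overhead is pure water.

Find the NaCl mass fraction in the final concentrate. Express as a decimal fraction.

0.6953

water in feed = 2040×0.577 = 1177.1 g/s.
After stage 1: water left = (1−0.434)×1177.1 = 666.23; stream total = 1529.1 g/s.
After stage 2: water left = (1−0.635)×666.23 = 243.17; final concentrate = 1106.1 g/s.
NaCl fraction = 769.08/1106.1 = 0.6953.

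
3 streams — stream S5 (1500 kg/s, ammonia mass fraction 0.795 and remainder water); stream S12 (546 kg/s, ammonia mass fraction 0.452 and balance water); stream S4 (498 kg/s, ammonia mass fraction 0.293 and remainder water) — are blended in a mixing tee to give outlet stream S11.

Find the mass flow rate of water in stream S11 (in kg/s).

958.8 kg/s

water out = water in = 1500×0.205 + 546×0.548 + 498×0.707 = 958.79 kg/s.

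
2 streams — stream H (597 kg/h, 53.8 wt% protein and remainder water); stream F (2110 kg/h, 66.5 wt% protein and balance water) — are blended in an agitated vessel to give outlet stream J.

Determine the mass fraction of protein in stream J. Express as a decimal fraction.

0.637

Total flow out = 597 + 2110 = 2707 kg/h.
protein in = 597×0.538 + 2110×0.665 = 1724.3 kg/h.
protein mass fraction in J = 1724.3/2707 = 0.637.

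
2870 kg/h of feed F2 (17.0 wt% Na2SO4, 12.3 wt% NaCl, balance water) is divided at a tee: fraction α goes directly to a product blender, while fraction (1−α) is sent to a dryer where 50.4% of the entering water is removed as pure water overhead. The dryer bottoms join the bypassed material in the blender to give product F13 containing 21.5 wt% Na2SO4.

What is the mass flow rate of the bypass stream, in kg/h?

1184 kg/h

All 2870×0.170 = 487.9 kg/h of Na2SO4 reaches F13, so F13 = 487.9/0.215 = 2269.3 kg/h and vapour = 600.7 kg/h.
The evaporator receives (1−α)·2870 of feed at 0.707 water and removes 0.504 of that water:
0.504×0.707×(1−α)×2870 = 600.7
(1−α) = 600.7/1022.7 = 0.5874;  α = 0.4126.
Bypass flow = 0.4126×2870 = 1184.2 kg/h.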